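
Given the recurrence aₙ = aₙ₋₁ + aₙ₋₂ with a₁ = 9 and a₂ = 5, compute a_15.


Computing iteratively: 9, 5, 14, 19, 33, 52, 85, 137, 222, 359, 581, 940, ...
a_15 = 3982

a_15 = 3982


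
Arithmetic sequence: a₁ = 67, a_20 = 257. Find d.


d = (aₙ - a₁)/(n-1)
= (257 - 67)/(20-1)
= 190/19 = 10

d = 10


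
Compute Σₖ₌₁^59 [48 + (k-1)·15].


aₙ = 48 + (59-1)×15 = 918
Sₙ = n(a₁+aₙ)/2 = 59×(48+918)/2
= 59×966/2 = 28497

S_59 = 28497


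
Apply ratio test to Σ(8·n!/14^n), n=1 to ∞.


aₙ = 8·n!/14^n
a_{n+1}/aₙ = (n+1)!/14^(n+1) × 14^n/n!  (constant 8 cancels)
= (n+1)/14
L = lim(n→∞) (n+1)/14 = ∞
L > 1 → series DIVERGES

Diverges (ratio test: L = ∞ > 1)


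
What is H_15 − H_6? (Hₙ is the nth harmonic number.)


Σₖ₌7^15 1/k = 1/7 + 1/8 + 1/9 + 1/10 + 1/11 + 1/12 + 1/13 + 1/14 + 1/15
= 62575/72072
≈ 0.8682

Sum = 62575/72072 ≈ 0.8682


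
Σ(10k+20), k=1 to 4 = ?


Σ(10k+20) = 10·Σk + 20·n
= 10·10 + 20·4
= 100 + 80 = 180

Σ = 180


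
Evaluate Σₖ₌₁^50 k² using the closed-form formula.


n = 50
n(n+1)(2n+1)/6 = 50×51×101/6
= 257550/6 = 42925

Σk² = 42925


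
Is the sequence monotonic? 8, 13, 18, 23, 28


Differences: 5, 5, 5, 5
All differences > 0 → strictly INCREASING

Monotonically increasing


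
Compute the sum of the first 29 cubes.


n(n+1)/2 = 29×30/2 = 435
Σk³ = 435² = 189225

Σk³ = 189225


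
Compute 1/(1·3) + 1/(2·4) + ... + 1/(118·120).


1/(k(k+2)) = (1/2)·(1/k - 1/(k+2)) (partial fractions)
Telescoping: Σ = (1/2)·(1 + 1/2 - 1/119 - 1/120) = 21181/28560

Sum = 21181/28560


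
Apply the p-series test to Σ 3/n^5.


p-series test: Σ c/n^p converges if p > 1, diverges if p ≤ 1 (constant c > 0 doesn't affect convergence).
p = 5
5 > 1 → CONVERGES

Converges (p = 5 > 1)


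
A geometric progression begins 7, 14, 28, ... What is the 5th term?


aₙ = a₁·r^(n-1)
= 7×2^4
= 7×16
= 112

a_5 = 112


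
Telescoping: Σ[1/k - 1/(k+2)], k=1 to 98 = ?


Telescoping with gap 2: two head and two tail terms survive.
= (1 + 1/2) - (1/99 + 1/100)
= 3/2 - 1/99 - 1/100 = 14651/9900

Sum = 14651/9900


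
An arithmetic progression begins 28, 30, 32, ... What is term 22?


aₙ = a₁ + (n-1)d
= 28 + (22-1)×2
= 28 + 42
= 70

a_22 = 70


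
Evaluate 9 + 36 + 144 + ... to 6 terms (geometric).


Sₙ = 9×(4^6 - 1)/(4 - 1)
= 9×(4096 - 1)/3
= 9×4095/3
= 12285

S_6 = 12285


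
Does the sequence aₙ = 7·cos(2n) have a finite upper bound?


For all n, -1 ≤ cos(2n) ≤ 1, so -7 ≤ 7·cos(2n) ≤ 7
Lower bound: -7, Upper bound: 7
The sequence IS bounded

Bounded (-7 ≤ aₙ ≤ 7)


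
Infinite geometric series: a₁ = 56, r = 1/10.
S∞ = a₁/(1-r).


S∞ = a₁/(1-r) = 56/(1 - 1/10)
= 56/(9/10)
= 560/9

S∞ = 560/9


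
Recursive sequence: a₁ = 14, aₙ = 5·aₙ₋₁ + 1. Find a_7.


Computing step by step:
a_1 = 14
a_2 = 71
a_3 = 356
a_4 = 1781
a_5 = 8906
a_6 = 44531
a_7 = 222656


a_7 = 222656


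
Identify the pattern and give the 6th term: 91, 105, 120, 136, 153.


Pattern: triangular numbers: n(n+1)/2
Terms: 91, 105, 120, 136, 153
Next term = 171

Next term = 171


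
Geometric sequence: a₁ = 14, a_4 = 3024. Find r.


r^(n-1) = aₙ/a₁
r^3 = 3024/14 = 216
r = 216^(1/3)
= 6

r = 6


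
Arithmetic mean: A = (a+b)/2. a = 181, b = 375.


AM = (181 + 375)/2 = 556/2 = 278

AM = 278


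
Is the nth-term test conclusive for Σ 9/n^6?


lim(n→∞) 9/n^6 = 0
lim aₙ = 0 → nth-term test is INCONCLUSIVE
(Need other tests; this is actually a convergent p-series with p=6 > 1)

Inconclusive (lim aₙ = 0; need another test)


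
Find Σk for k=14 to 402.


Σₖ₌14^402 k = Σₖ₌₁^402 k − Σₖ₌₁^13 k
= 402·403/2 − 13·14/2
= 81003 − 91 = 80912

Σk = 80912


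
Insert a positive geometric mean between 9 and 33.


GM = √(9×33) = √297 = 17.2337

GM = 17.2337


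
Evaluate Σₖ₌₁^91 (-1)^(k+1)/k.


S = 1 - 1/2 + 1/3 - 1/4 + 1/5 - 1/6 + 1/7 - 1/8 ± ...
= 0.6986
(Full series converges to +ln(2) ≈ +0.6931)

S_91 = 0.6986


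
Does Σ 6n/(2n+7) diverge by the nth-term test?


lim(n→∞) 6n/(2n+7) = 6/2 = 3  (divide numerator and denominator by n)
lim aₙ = 3 ≠ 0 → series DIVERGES

Diverges (lim aₙ = 3 ≠ 0)


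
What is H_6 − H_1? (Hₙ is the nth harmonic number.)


Σₖ₌2^6 1/k = 1/2 + 1/3 + 1/4 + 1/5 + 1/6
= 29/20
≈ 1.45

Sum = 29/20 ≈ 1.45


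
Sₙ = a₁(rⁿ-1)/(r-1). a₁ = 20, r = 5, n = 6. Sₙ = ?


Sₙ = 20×(5^6 - 1)/(5 - 1)
= 20×(15625 - 1)/4
= 20×15624/4
= 78120

S_6 = 78120


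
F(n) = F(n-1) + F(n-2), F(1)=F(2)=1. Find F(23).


Fibonacci sequence: 1, 1, 2, 3, 5, 8, 13, 21, 34, 55, 89, ...
F(23) = 28657

F(23) = 28657


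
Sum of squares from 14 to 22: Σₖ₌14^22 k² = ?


Σₖ₌14^22 k² = Σₖ₌₁^22 k² − Σₖ₌₁^13 k²
= 22·23·45/6 − 13·14·27/6
= 3795 − 819 = 2976

Σk² = 2976


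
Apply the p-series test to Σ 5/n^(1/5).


p-series test: Σ c/n^p converges if p > 1, diverges if p ≤ 1 (constant c > 0 doesn't affect convergence).
p = 1/5
1/5 ≤ 1 → DIVERGES

Diverges (p = 1/5 ≤ 1)


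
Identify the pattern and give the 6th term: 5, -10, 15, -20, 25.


Pattern: alternating sign, magnitude arithmetic (d=5)
Terms: 5, -10, 15, -20, 25
Next term = -30

Next term = -30


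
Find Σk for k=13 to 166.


Σₖ₌13^166 k = Σₖ₌₁^166 k − Σₖ₌₁^12 k
= 166·167/2 − 12·13/2
= 13861 − 78 = 13783

Σk = 13783


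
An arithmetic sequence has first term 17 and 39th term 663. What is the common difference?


d = (aₙ - a₁)/(n-1)
= (663 - 17)/(39-1)
= 646/38 = 17

d = 17


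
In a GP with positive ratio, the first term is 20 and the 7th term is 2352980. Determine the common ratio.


r^(n-1) = aₙ/a₁
r^6 = 2352980/20 = 117649
r = 117649^(1/6)
= ±7; taking r > 0 gives r = 7

r = 7


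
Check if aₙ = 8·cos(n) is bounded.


For all n, -1 ≤ cos(n) ≤ 1, so -8 ≤ 8·cos(n) ≤ 8
Lower bound: -8, Upper bound: 8
The sequence IS bounded

Bounded (-8 ≤ aₙ ≤ 8)


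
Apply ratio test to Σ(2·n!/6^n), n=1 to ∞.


aₙ = 2·n!/6^n
a_{n+1}/aₙ = (n+1)!/6^(n+1) × 6^n/n!  (constant 2 cancels)
= (n+1)/6
L = lim(n→∞) (n+1)/6 = ∞
L > 1 → series DIVERGES

Diverges (ratio test: L = ∞ > 1)


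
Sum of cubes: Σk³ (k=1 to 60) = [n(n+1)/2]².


n(n+1)/2 = 60×61/2 = 1830
Σk³ = 1830² = 3348900

Σk³ = 3348900


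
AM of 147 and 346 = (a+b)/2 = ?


AM = (147 + 346)/2 = 493/2 = 246.5

AM = 246.5


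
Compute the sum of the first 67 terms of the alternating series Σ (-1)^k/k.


S = -1 + 1/2 - 1/3 + 1/4 - 1/5 + 1/6 - 1/7 + 1/8 ± ...
= -0.7006
(Full series converges to -ln(2) ≈ -0.6931)

S_67 = -0.7006


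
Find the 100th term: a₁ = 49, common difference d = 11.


aₙ = a₁ + (n-1)d
= 49 + (100-1)×11
= 49 + 1089
= 1138

a_100 = 1138


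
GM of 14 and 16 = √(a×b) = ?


GM = √(14×16) = √224 = 14.9666

GM = 14.9666


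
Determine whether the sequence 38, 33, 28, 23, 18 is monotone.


Differences: -5, -5, -5, -5
All differences < 0 → strictly DECREASING

Monotonically decreasing


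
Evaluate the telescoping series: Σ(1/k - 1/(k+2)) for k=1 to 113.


Telescoping with gap 2: two head and two tail terms survive.
= (1 + 1/2) - (1/114 + 1/115)
= 3/2 - 1/114 - 1/115 = 9718/6555

Sum = 9718/6555


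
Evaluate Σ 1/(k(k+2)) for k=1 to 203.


1/(k(k+2)) = (1/2)·(1/k - 1/(k+2)) (partial fractions)
Telescoping: Σ = (1/2)·(1 + 1/2 - 1/204 - 1/205) = 62321/83640

Sum = 62321/83640


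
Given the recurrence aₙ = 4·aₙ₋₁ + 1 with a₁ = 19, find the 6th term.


Computing step by step:
a_1 = 19
a_2 = 77
a_3 = 309
a_4 = 1237
a_5 = 4949
a_6 = 19797


a_6 = 19797


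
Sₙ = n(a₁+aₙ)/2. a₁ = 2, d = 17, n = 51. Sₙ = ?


aₙ = 2 + (51-1)×17 = 852
Sₙ = n(a₁+aₙ)/2 = 51×(2+852)/2
= 51×854/2 = 21777

S_51 = 21777


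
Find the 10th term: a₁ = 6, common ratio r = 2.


aₙ = a₁·r^(n-1)
= 6×2^9
= 6×512
= 3072

a_10 = 3072


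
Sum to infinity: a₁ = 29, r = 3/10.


S∞ = a₁/(1-r) = 29/(1 - 3/10)
= 29/(7/10)
= 290/7

S∞ = 290/7


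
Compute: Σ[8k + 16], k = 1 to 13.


Σ(8k+16) = 8·Σk + 16·n
= 8·91 + 16·13
= 728 + 208 = 936

Σ = 936


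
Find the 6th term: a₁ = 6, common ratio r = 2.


aₙ = a₁·r^(n-1)
= 6×2^5
= 6×32
= 192

a_6 = 192


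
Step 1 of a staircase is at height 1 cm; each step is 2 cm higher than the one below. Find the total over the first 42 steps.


aₙ = 1 + (42-1)×2 = 83
Sₙ = n(a₁+aₙ)/2 = 42×(1+83)/2
= 42×84/2 = 1764

S_42 = 1764


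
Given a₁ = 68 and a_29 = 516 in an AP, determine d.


d = (aₙ - a₁)/(n-1)
= (516 - 68)/(29-1)
= 448/28 = 16

d = 16


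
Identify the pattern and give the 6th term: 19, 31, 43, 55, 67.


Pattern: arithmetic (d=12)
Terms: 19, 31, 43, 55, 67
Next term = 79

Next term = 79


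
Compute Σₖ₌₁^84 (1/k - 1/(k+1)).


Telescoping: adjacent terms cancel.
= 1/1 - 1/85
= 1 - 1/85 = 84/85

Sum = 84/85


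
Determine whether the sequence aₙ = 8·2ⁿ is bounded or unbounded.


aₙ = 8·2ⁿ → as n→∞, aₙ→∞ (since base 2 > 1)
No finite upper bound exists
The sequence is UNBOUNDED

Unbounded (aₙ → ∞ as n → ∞)


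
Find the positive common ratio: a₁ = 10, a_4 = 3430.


r^(n-1) = aₙ/a₁
r^3 = 3430/10 = 343
r = 343^(1/3)
= 7

r = 7


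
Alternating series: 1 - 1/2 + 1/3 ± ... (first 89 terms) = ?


S = 1 - 1/2 + 1/3 - 1/4 + 1/5 - 1/6 + 1/7 - 1/8 ± ...
= 0.6987
(Full series converges to +ln(2) ≈ +0.6931)

S_89 = 0.6987


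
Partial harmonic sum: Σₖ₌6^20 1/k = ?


Σₖ₌6^20 1/k = 1/6 + 1/7 + 1/8 + ... + 1/20
= 101994671/77597520
≈ 1.3144

Sum = 101994671/77597520 ≈ 1.3144


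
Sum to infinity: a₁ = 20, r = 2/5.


S∞ = a₁/(1-r) = 20/(1 - 2/5)
= 20/(3/5)
= 100/3

S∞ = 100/3


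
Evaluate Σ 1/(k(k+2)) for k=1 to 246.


1/(k(k+2)) = (1/2)·(1/k - 1/(k+2)) (partial fractions)
Telescoping: Σ = (1/2)·(1 + 1/2 - 1/247 - 1/248) = 91389/122512

Sum = 91389/122512


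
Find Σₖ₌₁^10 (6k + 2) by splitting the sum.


Σ(6k+2) = 6·Σk + 2·n
= 6·55 + 2·10
= 330 + 20 = 350

Σ = 350


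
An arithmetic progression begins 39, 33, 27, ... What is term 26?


aₙ = a₁ + (n-1)d
= 39 + (26-1)×-6
= 39 - 150
= -111

a_26 = -111


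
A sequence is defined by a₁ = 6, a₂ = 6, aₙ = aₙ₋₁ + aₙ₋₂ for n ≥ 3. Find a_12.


Computing iteratively: 6, 6, 12, 18, 30, 48, 78, 126, 204, 330, 534, 864
a_12 = 864

a_12 = 864


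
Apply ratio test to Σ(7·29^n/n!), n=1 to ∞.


aₙ = 7·29^n/n!
a_{n+1}/aₙ = 29^(n+1)/(n+1)! × n!/29^n  (constant 7 cancels)
= 29/(n+1)
L = lim(n→∞) 29/(n+1) = 0
L < 1 → series CONVERGES

Converges (ratio test: L = 0 < 1)


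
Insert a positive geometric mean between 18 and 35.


GM = √(18×35) = √630 = 25.0998

GM = 25.0998


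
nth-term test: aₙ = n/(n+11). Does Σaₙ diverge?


lim(n→∞) n/(n+11) = 1/1 = 1  (divide numerator and denominator by n)
lim aₙ = 1 ≠ 0 → series DIVERGES

Diverges (lim aₙ = 1 ≠ 0)


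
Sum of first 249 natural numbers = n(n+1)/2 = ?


n(n+1)/2 = 249×250/2 = 62250/2 = 31125

Σk = 31125


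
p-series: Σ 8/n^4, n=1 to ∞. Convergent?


p-series test: Σ c/n^p converges if p > 1, diverges if p ≤ 1 (constant c > 0 doesn't affect convergence).
p = 4
4 > 1 → CONVERGES

Converges (p = 4 > 1)


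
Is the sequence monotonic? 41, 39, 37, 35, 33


Differences: -2, -2, -2, -2
All differences < 0 → strictly DECREASING

Monotonically decreasing


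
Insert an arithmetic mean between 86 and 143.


AM = (86 + 143)/2 = 229/2 = 114.5

AM = 114.5


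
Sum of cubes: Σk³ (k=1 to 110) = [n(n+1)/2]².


n(n+1)/2 = 110×111/2 = 6105
Σk³ = 6105² = 37271025

Σk³ = 37271025


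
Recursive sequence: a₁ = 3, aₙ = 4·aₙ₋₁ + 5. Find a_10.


Computing step by step:
a_1 = 3
a_2 = 17
a_3 = 73
a_4 = 297
a_5 = 1193
a_6 = 4777
a_7 = 19113
a_8 = 76457
a_9 = 305833
a_10 = 1223337


a_10 = 1223337


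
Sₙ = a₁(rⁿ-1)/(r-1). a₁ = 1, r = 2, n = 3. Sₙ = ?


Sₙ = 1×(2^3 - 1)/(2 - 1)
= 1×(8 - 1)/1
= 1×7/1
= 7

S_3 = 7


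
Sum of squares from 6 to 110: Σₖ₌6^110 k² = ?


Σₖ₌6^110 k² = Σₖ₌₁^110 k² − Σₖ₌₁^5 k²
= 110·111·221/6 − 5·6·11/6
= 449735 − 55 = 449680

Σk² = 449680


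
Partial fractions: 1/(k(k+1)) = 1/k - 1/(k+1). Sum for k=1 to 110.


1/(k(k+1)) = 1/k - 1/(k+1) (partial fractions)
Telescoping: Σ = 1 - 1/111 = 110/111

Sum = 110/111


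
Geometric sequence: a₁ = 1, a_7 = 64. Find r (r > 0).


r^(n-1) = aₙ/a₁
r^6 = 64/1 = 64
r = 64^(1/6)
= ±2; taking r > 0 gives r = 2

r = 2


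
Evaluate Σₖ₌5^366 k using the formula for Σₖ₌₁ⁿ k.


Σₖ₌5^366 k = Σₖ₌₁^366 k − Σₖ₌₁^4 k
= 366·367/2 − 4·5/2
= 67161 − 10 = 67151

Σk = 67151


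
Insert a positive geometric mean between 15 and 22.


GM = √(15×22) = √330 = 18.1659

GM = 18.1659


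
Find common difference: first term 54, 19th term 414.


d = (aₙ - a₁)/(n-1)
= (414 - 54)/(19-1)
= 360/18 = 20

d = 20


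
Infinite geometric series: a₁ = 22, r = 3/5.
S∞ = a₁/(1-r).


S∞ = a₁/(1-r) = 22/(1 - 3/5)
= 22/(2/5)
= 55

S∞ = 55


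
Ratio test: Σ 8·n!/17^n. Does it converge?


aₙ = 8·n!/17^n
a_{n+1}/aₙ = (n+1)!/17^(n+1) × 17^n/n!  (constant 8 cancels)
= (n+1)/17
L = lim(n→∞) (n+1)/17 = ∞
L > 1 → series DIVERGES

Diverges (ratio test: L = ∞ > 1)


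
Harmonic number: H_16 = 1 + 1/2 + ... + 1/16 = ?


H_16 = 1/1 + 1/2 + 1/3 + ... + 1/16
= 2436559/720720
≈ 3.3807

H_16 = 2436559/720720 ≈ 3.3807


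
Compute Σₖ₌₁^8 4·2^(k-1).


Sₙ = 4×(2^8 - 1)/(2 - 1)
= 4×(256 - 1)/1
= 4×255/1
= 1020

S_8 = 1020


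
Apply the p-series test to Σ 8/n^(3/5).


p-series test: Σ c/n^p converges if p > 1, diverges if p ≤ 1 (constant c > 0 doesn't affect convergence).
p = 3/5
3/5 ≤ 1 → DIVERGES

Diverges (p = 3/5 ≤ 1)


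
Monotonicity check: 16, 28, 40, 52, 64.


Differences: 12, 12, 12, 12
All differences > 0 → strictly INCREASING

Monotonically increasing


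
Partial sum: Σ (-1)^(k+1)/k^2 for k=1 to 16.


S = 1 - 1/4 + 1/9 - 1/16 + 1/25 - 1/36 + 1/49 - 1/64 ± ...
= 0.8206
(Full series converges to +π²/12 ≈ +0.8225)

S_16 = 0.8206


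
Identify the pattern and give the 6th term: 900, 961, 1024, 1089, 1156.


Pattern: perfect squares: n²
Terms: 900, 961, 1024, 1089, 1156
Next term = 1225

Next term = 1225


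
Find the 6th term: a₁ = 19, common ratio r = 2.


aₙ = a₁·r^(n-1)
= 19×2^5
= 19×32
= 608

a_6 = 608


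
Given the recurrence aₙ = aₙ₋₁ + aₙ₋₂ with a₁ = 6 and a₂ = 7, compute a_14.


Computing iteratively: 6, 7, 13, 20, 33, 53, 86, 139, 225, 364, 589, 953, ...
a_14 = 2495

a_14 = 2495


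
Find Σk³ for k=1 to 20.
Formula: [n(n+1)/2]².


n(n+1)/2 = 20×21/2 = 210
Σk³ = 210² = 44100

Σk³ = 44100


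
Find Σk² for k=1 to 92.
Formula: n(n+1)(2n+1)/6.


n = 92
n(n+1)(2n+1)/6 = 92×93×185/6
= 1582860/6 = 263810

Σk² = 263810


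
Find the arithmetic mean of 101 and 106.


AM = (101 + 106)/2 = 207/2 = 103.5

AM = 103.5


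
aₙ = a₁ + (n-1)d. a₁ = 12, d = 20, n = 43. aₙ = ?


aₙ = a₁ + (n-1)d
= 12 + (43-1)×20
= 12 + 840
= 852

a_43 = 852


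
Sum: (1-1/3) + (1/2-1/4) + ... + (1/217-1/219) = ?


Telescoping with gap 2: two head and two tail terms survive.
= (1 + 1/2) - (1/218 + 1/219)
= 3/2 - 1/218 - 1/219 = 35588/23871

Sum = 35588/23871


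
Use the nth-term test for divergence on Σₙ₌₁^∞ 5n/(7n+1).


lim(n→∞) 5n/(7n+1) = 5/7 = 5/7  (divide numerator and denominator by n)
lim aₙ = 5/7 ≠ 0 → series DIVERGES

Diverges (lim aₙ = 5/7 ≠ 0)


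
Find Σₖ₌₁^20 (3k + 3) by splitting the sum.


Σ(3k+3) = 3·Σk + 3·n
= 3·210 + 3·20
= 630 + 60 = 690

Σ = 690


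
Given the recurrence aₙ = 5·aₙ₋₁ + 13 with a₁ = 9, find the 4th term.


Computing step by step:
a_1 = 9
a_2 = 58
a_3 = 303
a_4 = 1528


a_4 = 1528


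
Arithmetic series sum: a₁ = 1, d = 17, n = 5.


aₙ = 1 + (5-1)×17 = 69
Sₙ = n(a₁+aₙ)/2 = 5×(1+69)/2
= 5×70/2 = 175

S_5 = 175


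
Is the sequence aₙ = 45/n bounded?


a₁ = 45, a₂ = 45/2, a₃ = 45/3, ...
0 < aₙ ≤ 45 for all n ≥ 1
Lower bound: 0, Upper bound: 45
The sequence IS bounded

Bounded (0 < aₙ ≤ 45)


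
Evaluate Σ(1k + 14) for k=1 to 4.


Σ(1k+14) = 1·Σk + 14·n
= 1·10 + 14·4
= 10 + 56 = 66

Σ = 66


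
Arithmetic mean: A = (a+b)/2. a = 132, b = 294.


AM = (132 + 294)/2 = 426/2 = 213

AM = 213


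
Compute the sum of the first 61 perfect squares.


n = 61
n(n+1)(2n+1)/6 = 61×62×123/6
= 465186/6 = 77531

Σk² = 77531


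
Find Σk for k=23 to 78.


Σₖ₌23^78 k = Σₖ₌₁^78 k − Σₖ₌₁^22 k
= 78·79/2 − 22·23/2
= 3081 − 253 = 2828

Σk = 2828


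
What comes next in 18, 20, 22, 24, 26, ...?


Pattern: arithmetic (d=2)
Terms: 18, 20, 22, 24, 26
Next term = 28

Next term = 28


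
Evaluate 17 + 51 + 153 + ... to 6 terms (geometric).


Sₙ = 17×(3^6 - 1)/(3 - 1)
= 17×(729 - 1)/2
= 17×728/2
= 6188

S_6 = 6188


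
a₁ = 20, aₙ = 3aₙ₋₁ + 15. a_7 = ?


Computing step by step:
a_1 = 20
a_2 = 75
a_3 = 240
a_4 = 735
a_5 = 2220
a_6 = 6675
a_7 = 20040


a_7 = 20040


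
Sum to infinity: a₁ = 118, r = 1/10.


S∞ = a₁/(1-r) = 118/(1 - 1/10)
= 118/(9/10)
= 1180/9

S∞ = 1180/9


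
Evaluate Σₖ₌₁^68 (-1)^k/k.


S = -1 + 1/2 - 1/3 + 1/4 - 1/5 + 1/6 - 1/7 + 1/8 ± ...
= -0.6858
(Full series converges to -ln(2) ≈ -0.6931)

S_68 = -0.6858


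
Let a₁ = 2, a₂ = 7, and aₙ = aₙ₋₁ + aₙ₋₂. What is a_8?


Computing iteratively: 2, 7, 9, 16, 25, 41, 66, 107
a_8 = 107

a_8 = 107


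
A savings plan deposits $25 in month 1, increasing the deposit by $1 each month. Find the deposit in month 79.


aₙ = a₁ + (n-1)d
= 25 + (79-1)×1
= 25 + 78
= 103

a_79 = 103


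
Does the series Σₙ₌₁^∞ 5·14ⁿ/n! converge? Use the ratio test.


aₙ = 5·14^n/n!
a_{n+1}/aₙ = 14^(n+1)/(n+1)! × n!/14^n  (constant 5 cancels)
= 14/(n+1)
L = lim(n→∞) 14/(n+1) = 0
L < 1 → series CONVERGES

Converges (ratio test: L = 0 < 1)


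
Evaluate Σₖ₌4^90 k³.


Σₖ₌4^90 k³ = [90·91/2]² − [3·4/2]²
= 16769025 − 36 = 16768989

Σk³ = 16768989


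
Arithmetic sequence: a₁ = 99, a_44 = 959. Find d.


d = (aₙ - a₁)/(n-1)
= (959 - 99)/(44-1)
= 860/43 = 20

d = 20


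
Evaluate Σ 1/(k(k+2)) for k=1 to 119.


1/(k(k+2)) = (1/2)·(1/k - 1/(k+2)) (partial fractions)
Telescoping: Σ = (1/2)·(1 + 1/2 - 1/120 - 1/121) = 21539/29040

Sum = 21539/29040


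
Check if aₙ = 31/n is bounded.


a₁ = 31, a₂ = 31/2, a₃ = 31/3, ...
0 < aₙ ≤ 31 for all n ≥ 1
Lower bound: 0, Upper bound: 31
The sequence IS bounded

Bounded (0 < aₙ ≤ 31)


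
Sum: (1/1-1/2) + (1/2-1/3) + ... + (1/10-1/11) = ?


Telescoping: adjacent terms cancel.
= 1/1 - 1/11
= 1 - 1/11 = 10/11

Sum = 10/11


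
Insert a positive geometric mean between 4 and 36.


GM = √(4×36) = √144 = 12

GM = 12


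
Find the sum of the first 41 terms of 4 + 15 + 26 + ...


aₙ = 4 + (41-1)×11 = 444
Sₙ = n(a₁+aₙ)/2 = 41×(4+444)/2
= 41×448/2 = 9184

S_41 = 9184


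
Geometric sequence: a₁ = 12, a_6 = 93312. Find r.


r^(n-1) = aₙ/a₁
r^5 = 93312/12 = 7776
r = 7776^(1/5)
= 6

r = 6


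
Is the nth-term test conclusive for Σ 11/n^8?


lim(n→∞) 11/n^8 = 0
lim aₙ = 0 → nth-term test is INCONCLUSIVE
(Need other tests; this is actually a convergent p-series with p=8 > 1)

Inconclusive (lim aₙ = 0; need another test)


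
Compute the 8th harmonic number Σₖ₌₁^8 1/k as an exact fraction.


H_8 = 1/1 + 1/2 + 1/3 + 1/4 + 1/5 + 1/6 + 1/7 + 1/8
= 761/280
≈ 2.7179

H_8 = 761/280 ≈ 2.7179


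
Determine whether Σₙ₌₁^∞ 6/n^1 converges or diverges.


p-series test: Σ c/n^p converges if p > 1, diverges if p ≤ 1 (constant c > 0 doesn't affect convergence).
p = 1
1 ≤ 1 → DIVERGES

Diverges (p = 1 ≤ 1)


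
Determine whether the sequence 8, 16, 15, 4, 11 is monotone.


Differences: 8, -1, -11, 7
Difference at position 1 is +8 (> 0) but position 2 is -1 (< 0) — sequence both rises and falls
→ NOT monotonic

Not monotonic


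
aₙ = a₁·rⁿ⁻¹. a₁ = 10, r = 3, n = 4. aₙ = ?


aₙ = a₁·r^(n-1)
= 10×3^3
= 10×27
= 270

a_4 = 270


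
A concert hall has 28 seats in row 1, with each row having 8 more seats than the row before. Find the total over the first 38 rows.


aₙ = 28 + (38-1)×8 = 324
Sₙ = n(a₁+aₙ)/2 = 38×(28+324)/2
= 38×352/2 = 6688

S_38 = 6688


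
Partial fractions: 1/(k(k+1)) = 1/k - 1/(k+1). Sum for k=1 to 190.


1/(k(k+1)) = 1/k - 1/(k+1) (partial fractions)
Telescoping: Σ = 1 - 1/191 = 190/191

Sum = 190/191


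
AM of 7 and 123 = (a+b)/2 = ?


AM = (7 + 123)/2 = 130/2 = 65

AM = 65


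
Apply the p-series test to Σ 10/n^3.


p-series test: Σ c/n^p converges if p > 1, diverges if p ≤ 1 (constant c > 0 doesn't affect convergence).
p = 3
3 > 1 → CONVERGES

Converges (p = 3 > 1)


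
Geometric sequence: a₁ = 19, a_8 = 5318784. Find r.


r^(n-1) = aₙ/a₁
r^7 = 5318784/19 = 279936
r = 279936^(1/7)
= 6

r = 6


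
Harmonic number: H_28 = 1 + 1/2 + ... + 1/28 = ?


H_28 = 1/1 + 1/2 + 1/3 + ... + 1/28
= 315404588903/80313433200
≈ 3.9272

H_28 = 315404588903/80313433200 ≈ 3.9272


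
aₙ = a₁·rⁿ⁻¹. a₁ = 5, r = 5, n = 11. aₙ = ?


aₙ = a₁·r^(n-1)
= 5×5^10
= 5×9765625
= 48828125

a_11 = 48828125


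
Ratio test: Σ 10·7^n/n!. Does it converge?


aₙ = 10·7^n/n!
a_{n+1}/aₙ = 7^(n+1)/(n+1)! × n!/7^n  (constant 10 cancels)
= 7/(n+1)
L = lim(n→∞) 7/(n+1) = 0
L < 1 → series CONVERGES

Converges (ratio test: L = 0 < 1)


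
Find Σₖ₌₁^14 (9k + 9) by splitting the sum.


Σ(9k+9) = 9·Σk + 9·n
= 9·105 + 9·14
= 945 + 126 = 1071

Σ = 1071


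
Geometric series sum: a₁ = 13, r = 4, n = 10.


Sₙ = 13×(4^10 - 1)/(4 - 1)
= 13×(1048576 - 1)/3
= 13×1048575/3
= 4543825

S_10 = 4543825


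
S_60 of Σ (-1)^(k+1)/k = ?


S = 1 - 1/2 + 1/3 - 1/4 + 1/5 - 1/6 + 1/7 - 1/8 ± ...
= 0.6849
(Full series converges to +ln(2) ≈ +0.6931)

S_60 = 0.6849


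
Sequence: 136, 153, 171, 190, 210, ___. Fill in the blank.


Pattern: triangular numbers: n(n+1)/2
Terms: 136, 153, 171, 190, 210
Next term = 231

Next term = 231


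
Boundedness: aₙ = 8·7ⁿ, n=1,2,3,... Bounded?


aₙ = 8·7ⁿ → as n→∞, aₙ→∞ (since base 7 > 1)
No finite upper bound exists
The sequence is UNBOUNDED

Unbounded (aₙ → ∞ as n → ∞)


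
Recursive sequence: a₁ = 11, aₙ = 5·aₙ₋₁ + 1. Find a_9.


Computing step by step:
a_1 = 11
a_2 = 56
a_3 = 281
a_4 = 1406
a_5 = 7031
a_6 = 35156
a_7 = 175781
a_8 = 878906
a_9 = 4394531


a_9 = 4394531


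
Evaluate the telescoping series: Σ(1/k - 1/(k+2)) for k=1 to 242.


Telescoping with gap 2: two head and two tail terms survive.
= (1 + 1/2) - (1/243 + 1/244)
= 3/2 - 1/243 - 1/244 = 88451/59292

Sum = 88451/59292


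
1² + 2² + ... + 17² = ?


n = 17
n(n+1)(2n+1)/6 = 17×18×35/6
= 10710/6 = 1785

Σk² = 1785


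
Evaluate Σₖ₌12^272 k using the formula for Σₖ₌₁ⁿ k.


Σₖ₌12^272 k = Σₖ₌₁^272 k − Σₖ₌₁^11 k
= 272·273/2 − 11·12/2
= 37128 − 66 = 37062

Σk = 37062


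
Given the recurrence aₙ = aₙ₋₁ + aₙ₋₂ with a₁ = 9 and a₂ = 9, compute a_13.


Computing iteratively: 9, 9, 18, 27, 45, 72, 117, 189, 306, 495, 801, 1296, ...
a_13 = 2097

a_13 = 2097


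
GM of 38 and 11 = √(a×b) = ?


GM = √(38×11) = √418 = 20.445

GM = 20.445


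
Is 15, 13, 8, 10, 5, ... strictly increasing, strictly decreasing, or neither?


Differences: -2, -5, 2, -5
Difference at position 3 is +2 (> 0) but position 1 is -2 (< 0) — sequence both rises and falls
→ NOT monotonic

Not monotonic


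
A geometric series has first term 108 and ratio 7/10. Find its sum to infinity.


S∞ = a₁/(1-r) = 108/(1 - 7/10)
= 108/(3/10)
= 360

S∞ = 360


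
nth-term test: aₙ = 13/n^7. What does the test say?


lim(n→∞) 13/n^7 = 0
lim aₙ = 0 → nth-term test is INCONCLUSIVE
(Need other tests; this is actually a convergent p-series with p=7 > 1)

Inconclusive (lim aₙ = 0; need another test)


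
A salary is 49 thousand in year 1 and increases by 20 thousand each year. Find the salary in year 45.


aₙ = a₁ + (n-1)d
= 49 + (45-1)×20
= 49 + 880
= 929

a_45 = 929


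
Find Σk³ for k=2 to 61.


Σₖ₌2^61 k³ = [61·62/2]² − [1·2/2]²
= 3575881 − 1 = 3575880

Σk³ = 3575880


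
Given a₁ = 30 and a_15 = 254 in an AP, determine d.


d = (aₙ - a₁)/(n-1)
= (254 - 30)/(15-1)
= 224/14 = 16

d = 16


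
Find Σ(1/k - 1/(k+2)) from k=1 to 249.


Telescoping with gap 2: two head and two tail terms survive.
= (1 + 1/2) - (1/250 + 1/251)
= 3/2 - 1/250 - 1/251 = 46812/31375

Sum = 46812/31375


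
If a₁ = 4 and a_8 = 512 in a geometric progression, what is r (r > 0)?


r^(n-1) = aₙ/a₁
r^7 = 512/4 = 128
r = 128^(1/7)
= 2

r = 2


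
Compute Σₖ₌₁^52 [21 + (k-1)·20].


aₙ = 21 + (52-1)×20 = 1041
Sₙ = n(a₁+aₙ)/2 = 52×(21+1041)/2
= 52×1062/2 = 27612

S_52 = 27612


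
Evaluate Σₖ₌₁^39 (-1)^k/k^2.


S = -1 + 1/4 - 1/9 + 1/16 - 1/25 + 1/36 - 1/49 + 1/64 ± ...
= -0.8228
(Full series converges to -π²/12 ≈ -0.8225)

S_39 = -0.8228


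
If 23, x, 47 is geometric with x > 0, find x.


GM = √(23×47) = √1081 = 32.8786

GM = 32.8786


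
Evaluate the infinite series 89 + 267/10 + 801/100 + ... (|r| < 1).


S∞ = a₁/(1-r) = 89/(1 - 3/10)
= 89/(7/10)
= 890/7

S∞ = 890/7


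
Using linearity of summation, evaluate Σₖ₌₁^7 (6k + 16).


Σ(6k+16) = 6·Σk + 16·n
= 6·28 + 16·7
= 168 + 112 = 280

Σ = 280


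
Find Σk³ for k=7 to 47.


Σₖ₌7^47 k³ = [47·48/2]² − [6·7/2]²
= 1272384 − 441 = 1271943

Σk³ = 1271943


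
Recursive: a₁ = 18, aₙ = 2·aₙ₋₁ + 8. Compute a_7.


Computing step by step:
a_1 = 18
a_2 = 44
a_3 = 96
a_4 = 200
a_5 = 408
a_6 = 824
a_7 = 1656


a_7 = 1656


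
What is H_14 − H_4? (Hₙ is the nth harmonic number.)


Σₖ₌5^14 1/k = 1/5 + 1/6 + 1/7 + 1/8 + 1/9 + 1/10 + 1/11 + 1/12 + 1/13 + 1/14
= 420983/360360
≈ 1.1682

Sum = 420983/360360 ≈ 1.1682


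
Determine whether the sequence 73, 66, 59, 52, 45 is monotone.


Differences: -7, -7, -7, -7
All differences < 0 → strictly DECREASING

Monotonically decreasing


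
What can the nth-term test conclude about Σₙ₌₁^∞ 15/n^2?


lim(n→∞) 15/n^2 = 0
lim aₙ = 0 → nth-term test is INCONCLUSIVE
(Need other tests; this is actually a convergent p-series with p=2 > 1)

Inconclusive (lim aₙ = 0; need another test)


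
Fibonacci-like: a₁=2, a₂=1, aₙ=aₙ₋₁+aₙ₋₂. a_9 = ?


Computing iteratively: 2, 1, 3, 4, 7, 11, 18, 29, 47
a_9 = 47

a_9 = 47


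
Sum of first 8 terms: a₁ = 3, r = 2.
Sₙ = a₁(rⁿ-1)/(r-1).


Sₙ = 3×(2^8 - 1)/(2 - 1)
= 3×(256 - 1)/1
= 3×255/1
= 765

S_8 = 765


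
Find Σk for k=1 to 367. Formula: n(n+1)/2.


n(n+1)/2 = 367×368/2 = 135056/2 = 67528

Σk = 67528


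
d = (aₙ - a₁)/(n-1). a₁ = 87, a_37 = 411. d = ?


d = (aₙ - a₁)/(n-1)
= (411 - 87)/(37-1)
= 324/36 = 9

d = 9


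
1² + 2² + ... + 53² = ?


n = 53
n(n+1)(2n+1)/6 = 53×54×107/6
= 306234/6 = 51039

Σk² = 51039


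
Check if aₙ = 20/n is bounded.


a₁ = 20, a₂ = 20/2, a₃ = 20/3, ...
0 < aₙ ≤ 20 for all n ≥ 1
Lower bound: 0, Upper bound: 20
The sequence IS bounded

Bounded (0 < aₙ ≤ 20)


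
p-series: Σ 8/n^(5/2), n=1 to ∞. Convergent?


p-series test: Σ c/n^p converges if p > 1, diverges if p ≤ 1 (constant c > 0 doesn't affect convergence).
p = 5/2
5/2 > 1 → CONVERGES

Converges (p = 5/2 > 1)


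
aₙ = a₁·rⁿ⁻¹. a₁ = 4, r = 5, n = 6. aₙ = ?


aₙ = a₁·r^(n-1)
= 4×5^5
= 4×3125
= 12500

a_6 = 12500


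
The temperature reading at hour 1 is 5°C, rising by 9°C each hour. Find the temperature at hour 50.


aₙ = a₁ + (n-1)d
= 5 + (50-1)×9
= 5 + 441
= 446

a_50 = 446


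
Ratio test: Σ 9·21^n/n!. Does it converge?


aₙ = 9·21^n/n!
a_{n+1}/aₙ = 21^(n+1)/(n+1)! × n!/21^n  (constant 9 cancels)
= 21/(n+1)
L = lim(n→∞) 21/(n+1) = 0
L < 1 → series CONVERGES

Converges (ratio test: L = 0 < 1)


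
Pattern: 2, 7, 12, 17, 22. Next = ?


Pattern: arithmetic (d=5)
Terms: 2, 7, 12, 17, 22
Next term = 27

Next term = 27


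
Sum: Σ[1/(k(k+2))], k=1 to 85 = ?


1/(k(k+2)) = (1/2)·(1/k - 1/(k+2)) (partial fractions)
Telescoping: Σ = (1/2)·(1 + 1/2 - 1/86 - 1/87) = 5525/7482

Sum = 5525/7482


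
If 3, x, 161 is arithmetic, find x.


AM = (3 + 161)/2 = 164/2 = 82

AM = 82


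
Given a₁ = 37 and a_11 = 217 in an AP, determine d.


d = (aₙ - a₁)/(n-1)
= (217 - 37)/(11-1)
= 180/10 = 18

d = 18


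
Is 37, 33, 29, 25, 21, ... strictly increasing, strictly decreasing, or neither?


Differences: -4, -4, -4, -4
All differences < 0 → strictly DECREASING

Monotonically decreasing


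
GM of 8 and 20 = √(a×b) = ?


GM = √(8×20) = √160 = 12.6491

GM = 12.6491


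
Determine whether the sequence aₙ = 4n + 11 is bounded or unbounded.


aₙ = 4n + 11 → as n→∞, aₙ→∞
No finite upper bound exists
The sequence is UNBOUNDED

Unbounded (aₙ → ∞ as n → ∞)


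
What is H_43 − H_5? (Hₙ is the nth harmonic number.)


Σₖ₌6^43 1/k = 1/6 + 1/7 + 1/8 + ... + 1/43
= 252819946339770257/122332313750680800
≈ 2.0667

Sum = 252819946339770257/122332313750680800 ≈ 2.0667


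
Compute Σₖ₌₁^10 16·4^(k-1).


Sₙ = 16×(4^10 - 1)/(4 - 1)
= 16×(1048576 - 1)/3
= 16×1048575/3
= 5592400

S_10 = 5592400


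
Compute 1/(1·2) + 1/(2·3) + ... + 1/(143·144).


1/(k(k+1)) = 1/k - 1/(k+1) (partial fractions)
Telescoping: Σ = 1 - 1/144 = 143/144

Sum = 143/144


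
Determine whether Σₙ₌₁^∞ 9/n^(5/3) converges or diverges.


p-series test: Σ c/n^p converges if p > 1, diverges if p ≤ 1 (constant c > 0 doesn't affect convergence).
p = 5/3
5/3 > 1 → CONVERGES

Converges (p = 5/3 > 1)


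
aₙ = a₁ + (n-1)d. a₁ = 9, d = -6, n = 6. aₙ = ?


aₙ = a₁ + (n-1)d
= 9 + (6-1)×-6
= 9 - 30
= -21

a_6 = -21


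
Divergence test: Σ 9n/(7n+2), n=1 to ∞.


lim(n→∞) 9n/(7n+2) = 9/7 = 9/7  (divide numerator and denominator by n)
lim aₙ = 9/7 ≠ 0 → series DIVERGES

Diverges (lim aₙ = 9/7 ≠ 0)


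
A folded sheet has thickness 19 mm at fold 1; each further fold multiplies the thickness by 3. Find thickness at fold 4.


aₙ = a₁·r^(n-1)
= 19×3^3
= 19×27
= 513

a_4 = 513


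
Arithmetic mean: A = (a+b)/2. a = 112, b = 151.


AM = (112 + 151)/2 = 263/2 = 131.5

AM = 131.5


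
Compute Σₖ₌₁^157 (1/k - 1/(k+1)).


Telescoping: adjacent terms cancel.
= 1/1 - 1/158
= 1 - 1/158 = 157/158

Sum = 157/158


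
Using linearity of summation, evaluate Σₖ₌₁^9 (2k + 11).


Σ(2k+11) = 2·Σk + 11·n
= 2·45 + 11·9
= 90 + 99 = 189

Σ = 189


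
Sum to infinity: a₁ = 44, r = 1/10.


S∞ = a₁/(1-r) = 44/(1 - 1/10)
= 44/(9/10)
= 440/9

S∞ = 440/9


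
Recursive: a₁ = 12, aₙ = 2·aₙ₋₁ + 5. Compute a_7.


Computing step by step:
a_1 = 12
a_2 = 29
a_3 = 63
a_4 = 131
a_5 = 267
a_6 = 539
a_7 = 1083


a_7 = 1083


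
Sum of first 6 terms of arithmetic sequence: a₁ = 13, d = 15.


aₙ = 13 + (6-1)×15 = 88
Sₙ = n(a₁+aₙ)/2 = 6×(13+88)/2
= 6×101/2 = 303

S_6 = 303


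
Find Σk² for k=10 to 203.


Σₖ₌10^203 k² = Σₖ₌₁^203 k² − Σₖ₌₁^9 k²
= 203·204·407/6 − 9·10·19/6
= 2809114 − 285 = 2808829

Σk² = 2808829


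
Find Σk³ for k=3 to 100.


Σₖ₌3^100 k³ = [100·101/2]² − [2·3/2]²
= 25502500 − 9 = 25502491

Σk³ = 25502491


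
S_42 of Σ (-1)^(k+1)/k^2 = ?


S = 1 - 1/4 + 1/9 - 1/16 + 1/25 - 1/36 + 1/49 - 1/64 ± ...
= 0.8222
(Full series converges to +π²/12 ≈ +0.8225)

S_42 = 0.8222


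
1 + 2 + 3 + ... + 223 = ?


n(n+1)/2 = 223×224/2 = 49952/2 = 24976

Σk = 24976


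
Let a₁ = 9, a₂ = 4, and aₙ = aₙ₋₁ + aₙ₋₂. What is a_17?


Computing iteratively: 9, 4, 13, 17, 30, 47, 77, 124, 201, 325, 526, 851, ...
a_17 = 9438

a_17 = 9438


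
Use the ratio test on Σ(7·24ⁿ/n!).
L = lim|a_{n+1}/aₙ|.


aₙ = 7·24^n/n!
a_{n+1}/aₙ = 24^(n+1)/(n+1)! × n!/24^n  (constant 7 cancels)
= 24/(n+1)
L = lim(n→∞) 24/(n+1) = 0
L < 1 → series CONVERGES

Converges (ratio test: L = 0 < 1)


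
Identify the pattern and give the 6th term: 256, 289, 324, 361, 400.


Pattern: perfect squares: n²
Terms: 256, 289, 324, 361, 400
Next term = 441

Next term = 441


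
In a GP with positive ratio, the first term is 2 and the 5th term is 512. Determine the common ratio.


r^(n-1) = aₙ/a₁
r^4 = 512/2 = 256
r = 256^(1/4)
= ±4; taking r > 0 gives r = 4

r = 4


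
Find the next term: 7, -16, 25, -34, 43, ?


Pattern: alternating sign, magnitude arithmetic (d=9)
Terms: 7, -16, 25, -34, 43
Next term = -52

Next term = -52


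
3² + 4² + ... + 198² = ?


Σₖ₌3^198 k² = Σₖ₌₁^198 k² − Σₖ₌₁^2 k²
= 198·199·397/6 − 2·3·5/6
= 2607099 − 5 = 2607094

Σk² = 2607094


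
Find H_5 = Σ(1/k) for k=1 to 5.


H_5 = 1/1 + 1/2 + 1/3 + 1/4 + 1/5
= 137/60
≈ 2.2833

H_5 = 137/60 ≈ 2.2833


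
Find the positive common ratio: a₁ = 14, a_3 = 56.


r^(n-1) = aₙ/a₁
r^2 = 56/14 = 4
r = 4^(1/2)
= ±2; taking r > 0 gives r = 2

r = 2


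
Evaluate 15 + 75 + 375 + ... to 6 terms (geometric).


Sₙ = 15×(5^6 - 1)/(5 - 1)
= 15×(15625 - 1)/4
= 15×15624/4
= 58590

S_6 = 58590


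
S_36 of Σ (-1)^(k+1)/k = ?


S = 1 - 1/2 + 1/3 - 1/4 + 1/5 - 1/6 + 1/7 - 1/8 ± ...
= 0.6795
(Full series converges to +ln(2) ≈ +0.6931)

S_36 = 0.6795


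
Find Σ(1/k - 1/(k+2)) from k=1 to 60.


Telescoping with gap 2: two head and two tail terms survive.
= (1 + 1/2) - (1/61 + 1/62)
= 3/2 - 1/61 - 1/62 = 2775/1891

Sum = 2775/1891


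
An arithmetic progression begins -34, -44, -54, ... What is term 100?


aₙ = a₁ + (n-1)d
= -34 + (100-1)×-10
= -34 - 990
= -1024

a_100 = -1024


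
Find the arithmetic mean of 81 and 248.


AM = (81 + 248)/2 = 329/2 = 164.5

AM = 164.5


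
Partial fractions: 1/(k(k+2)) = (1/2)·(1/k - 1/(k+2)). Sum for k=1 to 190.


1/(k(k+2)) = (1/2)·(1/k - 1/(k+2)) (partial fractions)
Telescoping: Σ = (1/2)·(1 + 1/2 - 1/191 - 1/192) = 54625/73344

Sum = 54625/73344


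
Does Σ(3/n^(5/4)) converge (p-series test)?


p-series test: Σ c/n^p converges if p > 1, diverges if p ≤ 1 (constant c > 0 doesn't affect convergence).
p = 5/4
5/4 > 1 → CONVERGES

Converges (p = 5/4 > 1)


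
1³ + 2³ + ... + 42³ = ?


n(n+1)/2 = 42×43/2 = 903
Σk³ = 903² = 815409

Σk³ = 815409


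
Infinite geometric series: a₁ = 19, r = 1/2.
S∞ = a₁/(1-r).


S∞ = a₁/(1-r) = 19/(1 - 1/2)
= 19/(1/2)
= 38

S∞ = 38


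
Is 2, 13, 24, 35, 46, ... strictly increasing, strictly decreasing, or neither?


Differences: 11, 11, 11, 11
All differences > 0 → strictly INCREASING

Monotonically increasing


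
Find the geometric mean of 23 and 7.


GM = √(23×7) = √161 = 12.6886

GM = 12.6886


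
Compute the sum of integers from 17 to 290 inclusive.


Σₖ₌17^290 k = Σₖ₌₁^290 k − Σₖ₌₁^16 k
= 290·291/2 − 16·17/2
= 42195 − 136 = 42059

Σk = 42059


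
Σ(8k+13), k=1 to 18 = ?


Σ(8k+13) = 8·Σk + 13·n
= 8·171 + 13·18
= 1368 + 234 = 1602

Σ = 1602


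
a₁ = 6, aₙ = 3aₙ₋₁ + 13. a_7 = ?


Computing step by step:
a_1 = 6
a_2 = 31
a_3 = 106
a_4 = 331
a_5 = 1006
a_6 = 3031
a_7 = 9106


a_7 = 9106


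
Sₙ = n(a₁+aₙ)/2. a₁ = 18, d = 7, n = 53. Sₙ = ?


aₙ = 18 + (53-1)×7 = 382
Sₙ = n(a₁+aₙ)/2 = 53×(18+382)/2
= 53×400/2 = 10600

S_53 = 10600


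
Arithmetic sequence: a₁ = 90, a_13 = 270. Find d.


d = (aₙ - a₁)/(n-1)
= (270 - 90)/(13-1)
= 180/12 = 15

d = 15


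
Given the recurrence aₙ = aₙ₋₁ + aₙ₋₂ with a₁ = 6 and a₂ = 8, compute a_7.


Computing iteratively: 6, 8, 14, 22, 36, 58, 94
a_7 = 94

a_7 = 94


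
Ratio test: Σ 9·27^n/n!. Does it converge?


aₙ = 9·27^n/n!
a_{n+1}/aₙ = 27^(n+1)/(n+1)! × n!/27^n  (constant 9 cancels)
= 27/(n+1)
L = lim(n→∞) 27/(n+1) = 0
L < 1 → series CONVERGES

Converges (ratio test: L = 0 < 1)


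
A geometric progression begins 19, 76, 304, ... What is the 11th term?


aₙ = a₁·r^(n-1)
= 19×4^10
= 19×1048576
= 19922944

a_11 = 19922944


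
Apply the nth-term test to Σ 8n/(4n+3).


lim(n→∞) 8n/(4n+3) = 8/4 = 2  (divide numerator and denominator by n)
lim aₙ = 2 ≠ 0 → series DIVERGES

Diverges (lim aₙ = 2 ≠ 0)


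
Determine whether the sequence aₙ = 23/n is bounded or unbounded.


a₁ = 23, a₂ = 23/2, a₃ = 23/3, ...
0 < aₙ ≤ 23 for all n ≥ 1
Lower bound: 0, Upper bound: 23
The sequence IS bounded

Bounded (0 < aₙ ≤ 23)


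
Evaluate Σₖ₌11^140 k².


Σₖ₌11^140 k² = Σₖ₌₁^140 k² − Σₖ₌₁^10 k²
= 140·141·281/6 − 10·11·21/6
= 924490 − 385 = 924105

Σk² = 924105


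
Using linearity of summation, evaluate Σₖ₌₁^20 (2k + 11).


Σ(2k+11) = 2·Σk + 11·n
= 2·210 + 11·20
= 420 + 220 = 640

Σ = 640


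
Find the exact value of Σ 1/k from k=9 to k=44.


Σₖ₌9^44 1/k = 1/9 + 1/10 + 1/11 + ... + 1/44
= 15588182086317806089/9419588158802421600
≈ 1.6549

Sum = 15588182086317806089/9419588158802421600 ≈ 1.6549


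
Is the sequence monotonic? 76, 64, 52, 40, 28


Differences: -12, -12, -12, -12
All differences < 0 → strictly DECREASING

Monotonically decreasing


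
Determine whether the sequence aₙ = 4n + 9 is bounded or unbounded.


aₙ = 4n + 9 → as n→∞, aₙ→∞
No finite upper bound exists
The sequence is UNBOUNDED

Unbounded (aₙ → ∞ as n → ∞)


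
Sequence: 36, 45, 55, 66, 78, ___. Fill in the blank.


Pattern: triangular numbers: n(n+1)/2
Terms: 36, 45, 55, 66, 78
Next term = 91

Next term = 91


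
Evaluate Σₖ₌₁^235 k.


n(n+1)/2 = 235×236/2 = 55460/2 = 27730

Σk = 27730


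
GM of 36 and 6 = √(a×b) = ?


GM = √(36×6) = √216 = 14.6969

GM = 14.6969


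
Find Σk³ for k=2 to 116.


Σₖ₌2^116 k³ = [116·117/2]² − [1·2/2]²
= 46049796 − 1 = 46049795

Σk³ = 46049795


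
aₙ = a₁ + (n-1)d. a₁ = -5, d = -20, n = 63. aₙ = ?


aₙ = a₁ + (n-1)d
= -5 + (63-1)×-20
= -5 - 1240
= -1245

a_63 = -1245
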